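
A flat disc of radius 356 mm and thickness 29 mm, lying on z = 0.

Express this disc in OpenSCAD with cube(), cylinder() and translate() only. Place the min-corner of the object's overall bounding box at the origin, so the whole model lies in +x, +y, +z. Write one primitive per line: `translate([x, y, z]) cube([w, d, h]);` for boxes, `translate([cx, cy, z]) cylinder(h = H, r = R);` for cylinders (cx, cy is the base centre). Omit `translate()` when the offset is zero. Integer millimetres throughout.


translate([356, 356, 0]) cylinder(h = 29, r = 356);


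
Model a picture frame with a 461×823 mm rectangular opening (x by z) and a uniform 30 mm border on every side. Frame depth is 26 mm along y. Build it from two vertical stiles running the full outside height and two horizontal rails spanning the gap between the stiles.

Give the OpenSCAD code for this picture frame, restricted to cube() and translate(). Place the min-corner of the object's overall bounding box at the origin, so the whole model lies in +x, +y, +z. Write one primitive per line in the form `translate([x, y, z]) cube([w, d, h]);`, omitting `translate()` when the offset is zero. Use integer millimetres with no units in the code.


cube([30, 26, 883]);
translate([491, 0, 0]) cube([30, 26, 883]);
translate([30, 0, 0]) cube([461, 26, 30]);
translate([30, 0, 853]) cube([461, 26, 30]);


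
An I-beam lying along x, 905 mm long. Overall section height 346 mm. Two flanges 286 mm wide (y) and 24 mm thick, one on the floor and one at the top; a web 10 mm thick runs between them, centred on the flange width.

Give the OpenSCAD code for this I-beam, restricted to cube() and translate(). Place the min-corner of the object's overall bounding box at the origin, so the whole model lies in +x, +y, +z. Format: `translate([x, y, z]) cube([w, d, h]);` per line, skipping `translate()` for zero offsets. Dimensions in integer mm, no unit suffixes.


cube([905, 286, 24]);
translate([0, 138, 24]) cube([905, 10, 298]);
translate([0, 0, 322]) cube([905, 286, 24]);


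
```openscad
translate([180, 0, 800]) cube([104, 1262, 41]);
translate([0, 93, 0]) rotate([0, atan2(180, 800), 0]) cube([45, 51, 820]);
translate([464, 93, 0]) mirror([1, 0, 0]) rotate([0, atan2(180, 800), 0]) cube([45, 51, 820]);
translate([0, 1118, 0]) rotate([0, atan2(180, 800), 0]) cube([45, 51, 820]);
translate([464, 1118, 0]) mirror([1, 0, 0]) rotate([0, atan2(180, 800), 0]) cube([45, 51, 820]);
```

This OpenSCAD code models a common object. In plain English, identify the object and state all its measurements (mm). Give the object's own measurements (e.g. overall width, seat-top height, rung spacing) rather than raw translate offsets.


A sawhorse. A 104×1262×41 mm beam (x, y, z) sits on two A-frame leg pairs. Each pair is two raked legs of 45×51 mm section (51 mm along y) splaying symmetrically in x. Each leg rises 800 mm vertically over 180 mm of horizontal reach and is 820 mm long along its own axis. Every leg's outer bottom edge rests on the floor and its outer top edge meets a bottom edge of the beam — the left legs (tilting toward +x) meet the beam's −x bottom edge, the right legs (their mirror images, tilting toward −x) meet its +x bottom edge — so the leg tops tuck under the beam, the beam's underside is 800 mm above the floor, and the feet are 464 mm apart outside-to-outside with the beam centred between them. The two leg pairs are set in 93 mm from either end of the beam.


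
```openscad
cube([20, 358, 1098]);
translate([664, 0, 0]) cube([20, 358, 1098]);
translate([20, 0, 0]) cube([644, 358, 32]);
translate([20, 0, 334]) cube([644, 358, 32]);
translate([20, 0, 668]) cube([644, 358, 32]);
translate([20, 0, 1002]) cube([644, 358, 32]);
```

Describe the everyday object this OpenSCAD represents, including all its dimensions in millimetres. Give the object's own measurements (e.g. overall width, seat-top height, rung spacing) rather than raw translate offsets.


An open bookshelf. Two side panels, each 20 mm thick, 358 mm deep and 1098 mm tall, stand 684 mm apart (outside-to-outside). Between them sit 4 shelves, each 32 mm thick and 358 mm deep, spanning the full gap between the sides. The bottom shelf rests on the floor (its underside at z = 0) and the clear gap between one shelf's top and the next shelf's underside is 302 mm.


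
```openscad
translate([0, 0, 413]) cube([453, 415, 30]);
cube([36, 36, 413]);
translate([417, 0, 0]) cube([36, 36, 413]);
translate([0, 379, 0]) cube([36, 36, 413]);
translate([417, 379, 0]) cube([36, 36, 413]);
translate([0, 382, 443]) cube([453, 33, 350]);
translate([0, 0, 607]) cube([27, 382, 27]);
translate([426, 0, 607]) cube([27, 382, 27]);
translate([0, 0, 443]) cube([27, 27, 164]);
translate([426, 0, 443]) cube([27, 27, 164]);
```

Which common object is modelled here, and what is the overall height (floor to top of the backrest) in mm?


A chair. The overall height is 793 mm.

A slab on four corner posts with a tall panel at the back — a chair. The seat slab sits at z = 413 with thickness 30, and the 350 mm backrest starts at the seat top, so the overall height is 413 + 30 + 350 = 793 mm.


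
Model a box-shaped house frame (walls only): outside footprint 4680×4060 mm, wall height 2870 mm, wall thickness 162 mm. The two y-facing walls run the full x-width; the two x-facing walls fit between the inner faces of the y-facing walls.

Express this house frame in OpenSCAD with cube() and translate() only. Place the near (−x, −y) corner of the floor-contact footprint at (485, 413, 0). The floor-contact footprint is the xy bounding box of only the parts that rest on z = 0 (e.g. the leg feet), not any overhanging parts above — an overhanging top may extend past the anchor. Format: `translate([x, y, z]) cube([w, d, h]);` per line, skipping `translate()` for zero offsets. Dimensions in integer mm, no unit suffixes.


translate([485, 413, 0]) cube([4680, 162, 2870]);
translate([485, 4311, 0]) cube([4680, 162, 2870]);
translate([485, 575, 0]) cube([162, 3736, 2870]);
translate([5003, 575, 0]) cube([162, 3736, 2870]);


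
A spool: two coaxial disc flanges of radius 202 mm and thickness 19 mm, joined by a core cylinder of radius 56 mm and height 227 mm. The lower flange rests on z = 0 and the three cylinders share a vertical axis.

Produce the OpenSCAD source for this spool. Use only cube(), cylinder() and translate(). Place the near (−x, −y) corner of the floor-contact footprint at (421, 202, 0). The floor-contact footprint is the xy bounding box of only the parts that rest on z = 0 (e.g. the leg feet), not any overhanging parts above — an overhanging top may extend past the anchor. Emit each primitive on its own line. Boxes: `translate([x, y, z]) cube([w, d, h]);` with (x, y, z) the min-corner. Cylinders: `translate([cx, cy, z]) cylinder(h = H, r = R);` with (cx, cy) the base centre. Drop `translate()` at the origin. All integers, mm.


translate([623, 404, 0]) cylinder(h = 19, r = 202);
translate([623, 404, 19]) cylinder(h = 227, r = 56);
translate([623, 404, 246]) cylinder(h = 19, r = 202);


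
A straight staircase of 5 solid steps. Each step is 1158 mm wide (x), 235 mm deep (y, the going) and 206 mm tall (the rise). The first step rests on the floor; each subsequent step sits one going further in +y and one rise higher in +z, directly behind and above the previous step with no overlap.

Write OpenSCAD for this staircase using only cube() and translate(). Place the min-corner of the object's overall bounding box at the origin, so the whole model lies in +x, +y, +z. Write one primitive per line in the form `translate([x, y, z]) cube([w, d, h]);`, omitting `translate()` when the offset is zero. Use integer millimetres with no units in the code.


cube([1158, 235, 206]);
translate([0, 235, 206]) cube([1158, 235, 206]);
translate([0, 470, 412]) cube([1158, 235, 206]);
translate([0, 705, 618]) cube([1158, 235, 206]);
translate([0, 940, 824]) cube([1158, 235, 206]);


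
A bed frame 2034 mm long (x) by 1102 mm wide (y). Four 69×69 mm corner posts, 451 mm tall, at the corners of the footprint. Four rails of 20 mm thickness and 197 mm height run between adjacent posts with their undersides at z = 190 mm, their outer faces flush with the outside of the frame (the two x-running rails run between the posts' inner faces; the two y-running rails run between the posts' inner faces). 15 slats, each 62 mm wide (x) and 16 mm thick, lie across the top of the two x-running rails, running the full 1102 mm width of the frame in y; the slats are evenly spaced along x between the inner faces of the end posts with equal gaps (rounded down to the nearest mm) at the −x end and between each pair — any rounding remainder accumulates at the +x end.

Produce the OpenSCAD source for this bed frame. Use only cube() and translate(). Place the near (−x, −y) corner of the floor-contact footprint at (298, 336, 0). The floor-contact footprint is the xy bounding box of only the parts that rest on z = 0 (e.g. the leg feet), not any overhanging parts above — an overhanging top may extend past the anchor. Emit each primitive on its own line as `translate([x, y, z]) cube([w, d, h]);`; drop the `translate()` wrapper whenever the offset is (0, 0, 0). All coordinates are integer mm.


// slat z = rail_z + rail_h = 190 + 197 = 387
// slat gap = ⌊(1896 − 15·62) / 16⌋ = 60
translate([298, 336, 0]) cube([69, 69, 451]);
translate([298, 1369, 0]) cube([69, 69, 451]);
translate([2263, 336, 0]) cube([69, 69, 451]);
translate([2263, 1369, 0]) cube([69, 69, 451]);
translate([367, 336, 190]) cube([1896, 20, 197]);
translate([367, 1418, 190]) cube([1896, 20, 197]);
translate([298, 405, 190]) cube([20, 964, 197]);
translate([2312, 405, 190]) cube([20, 964, 197]);
translate([427, 336, 387]) cube([62, 1102, 16]);
translate([549, 336, 387]) cube([62, 1102, 16]);
translate([671, 336, 387]) cube([62, 1102, 16]);
translate([793, 336, 387]) cube([62, 1102, 16]);
translate([915, 336, 387]) cube([62, 1102, 16]);
translate([1037, 336, 387]) cube([62, 1102, 16]);
translate([1159, 336, 387]) cube([62, 1102, 16]);
translate([1281, 336, 387]) cube([62, 1102, 16]);
translate([1403, 336, 387]) cube([62, 1102, 16]);
translate([1525, 336, 387]) cube([62, 1102, 16]);
translate([1647, 336, 387]) cube([62, 1102, 16]);
translate([1769, 336, 387]) cube([62, 1102, 16]);
translate([1891, 336, 387]) cube([62, 1102, 16]);
translate([2013, 336, 387]) cube([62, 1102, 16]);
translate([2135, 336, 387]) cube([62, 1102, 16]);


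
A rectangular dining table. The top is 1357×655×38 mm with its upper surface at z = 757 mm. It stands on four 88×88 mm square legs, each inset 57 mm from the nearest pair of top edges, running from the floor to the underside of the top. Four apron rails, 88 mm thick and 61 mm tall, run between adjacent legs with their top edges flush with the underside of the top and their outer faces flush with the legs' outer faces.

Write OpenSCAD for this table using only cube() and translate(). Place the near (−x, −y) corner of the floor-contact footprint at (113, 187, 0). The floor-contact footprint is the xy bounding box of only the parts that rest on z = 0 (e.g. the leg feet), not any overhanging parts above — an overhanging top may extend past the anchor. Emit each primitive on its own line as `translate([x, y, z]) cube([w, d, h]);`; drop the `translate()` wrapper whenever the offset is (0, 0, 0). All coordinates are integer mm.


translate([56, 130, 719]) cube([1357, 655, 38]);
translate([113, 187, 0]) cube([88, 88, 719]);
translate([1268, 187, 0]) cube([88, 88, 719]);
translate([113, 640, 0]) cube([88, 88, 719]);
translate([1268, 640, 0]) cube([88, 88, 719]);
translate([201, 187, 658]) cube([1067, 88, 61]);
translate([201, 640, 658]) cube([1067, 88, 61]);
translate([113, 275, 658]) cube([88, 365, 61]);
translate([1268, 275, 658]) cube([88, 365, 61]);


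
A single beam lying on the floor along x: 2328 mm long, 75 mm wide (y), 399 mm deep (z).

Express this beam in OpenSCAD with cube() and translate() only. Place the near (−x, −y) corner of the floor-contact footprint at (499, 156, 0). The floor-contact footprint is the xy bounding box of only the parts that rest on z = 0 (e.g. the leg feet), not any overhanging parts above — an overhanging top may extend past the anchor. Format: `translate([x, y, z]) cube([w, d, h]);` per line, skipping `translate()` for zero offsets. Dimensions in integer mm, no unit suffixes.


translate([499, 156, 0]) cube([2328, 75, 399]);


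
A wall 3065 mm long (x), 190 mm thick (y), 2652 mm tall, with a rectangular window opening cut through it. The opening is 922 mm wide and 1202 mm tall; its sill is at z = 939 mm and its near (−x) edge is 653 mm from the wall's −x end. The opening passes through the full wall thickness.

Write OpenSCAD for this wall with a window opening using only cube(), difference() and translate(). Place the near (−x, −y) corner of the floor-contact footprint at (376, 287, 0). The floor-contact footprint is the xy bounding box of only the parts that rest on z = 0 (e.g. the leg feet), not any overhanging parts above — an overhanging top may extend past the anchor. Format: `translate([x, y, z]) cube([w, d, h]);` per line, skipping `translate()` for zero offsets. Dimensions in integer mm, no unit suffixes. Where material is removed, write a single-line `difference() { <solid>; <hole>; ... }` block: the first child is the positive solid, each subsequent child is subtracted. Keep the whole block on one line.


difference() { translate([376, 287, 0]) cube([3065, 190, 2652]); translate([1029, 287, 939]) cube([922, 190, 1202]); }


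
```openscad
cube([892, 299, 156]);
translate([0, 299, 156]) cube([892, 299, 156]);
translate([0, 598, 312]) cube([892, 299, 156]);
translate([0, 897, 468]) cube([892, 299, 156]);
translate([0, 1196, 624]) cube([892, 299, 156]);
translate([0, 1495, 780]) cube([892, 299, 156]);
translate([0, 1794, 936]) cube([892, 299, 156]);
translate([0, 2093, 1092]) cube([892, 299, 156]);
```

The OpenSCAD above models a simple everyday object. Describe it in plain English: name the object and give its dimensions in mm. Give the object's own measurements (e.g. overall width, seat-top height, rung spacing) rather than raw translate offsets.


A straight staircase of 8 solid steps. Each step is 892 mm wide (x), 299 mm deep (y, the going) and 156 mm tall (the rise). The first step rests on the floor; each subsequent step sits one going further in +y and one rise higher in +z, directly behind and above the previous step with no overlap.


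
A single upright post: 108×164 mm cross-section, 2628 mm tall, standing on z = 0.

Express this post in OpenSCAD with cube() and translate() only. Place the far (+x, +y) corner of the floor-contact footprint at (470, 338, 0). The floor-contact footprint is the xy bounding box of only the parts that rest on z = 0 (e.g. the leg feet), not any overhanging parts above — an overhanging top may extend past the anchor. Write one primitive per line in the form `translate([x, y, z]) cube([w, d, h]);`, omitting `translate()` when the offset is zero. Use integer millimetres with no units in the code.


translate([362, 174, 0]) cube([108, 164, 2628]);


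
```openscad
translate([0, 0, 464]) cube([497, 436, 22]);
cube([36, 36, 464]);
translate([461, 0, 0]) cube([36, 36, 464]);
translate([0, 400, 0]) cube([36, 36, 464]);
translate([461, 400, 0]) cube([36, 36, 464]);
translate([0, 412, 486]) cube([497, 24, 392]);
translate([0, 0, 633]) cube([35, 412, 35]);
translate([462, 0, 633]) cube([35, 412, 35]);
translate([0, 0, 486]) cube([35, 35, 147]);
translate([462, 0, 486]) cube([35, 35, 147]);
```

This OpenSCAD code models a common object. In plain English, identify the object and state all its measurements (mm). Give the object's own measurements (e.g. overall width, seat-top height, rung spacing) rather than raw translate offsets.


A chair. The seat is a 497×436×22 mm slab with its top at z = 486 mm, on four 36×36 mm corner legs (flush with the seat edges, standing on z = 0). A flat backrest 24 mm thick, 392 mm tall, spans the full seat width and rises from the seat top along its +y edge, rear face flush with the rear of the seat. Two armrests of 35×35 mm section run along each side from the seat's front edge to the front of the backrest, top faces 182 mm above the seat top and outer faces flush with the seat's x-edges; a 35×35 mm post under the front of each armrest stands on the seat at the front corner.


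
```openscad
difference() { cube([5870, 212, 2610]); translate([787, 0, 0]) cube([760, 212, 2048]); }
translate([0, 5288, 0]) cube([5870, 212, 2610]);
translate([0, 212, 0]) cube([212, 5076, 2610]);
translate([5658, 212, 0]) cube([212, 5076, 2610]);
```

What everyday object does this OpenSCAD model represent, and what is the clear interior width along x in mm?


A single room. The interior width is 5446 mm.

Four walls enclosing a rectangle with a door in the front wall — a room. Outside width 5870 minus two 212 mm walls gives 5446 mm.


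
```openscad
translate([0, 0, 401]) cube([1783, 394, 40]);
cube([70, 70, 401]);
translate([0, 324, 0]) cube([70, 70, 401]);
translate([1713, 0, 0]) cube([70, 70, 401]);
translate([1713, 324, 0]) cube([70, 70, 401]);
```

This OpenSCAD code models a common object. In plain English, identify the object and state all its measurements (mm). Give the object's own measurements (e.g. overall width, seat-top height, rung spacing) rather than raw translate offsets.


A long wooden bench with a 1783 mm (x) × 394 mm (y) seat, 40 mm thick, its top surface 441 mm above the floor. Four 70 mm square legs at the seat corners, flush with the edges, run from z = 0 to the seat underside.


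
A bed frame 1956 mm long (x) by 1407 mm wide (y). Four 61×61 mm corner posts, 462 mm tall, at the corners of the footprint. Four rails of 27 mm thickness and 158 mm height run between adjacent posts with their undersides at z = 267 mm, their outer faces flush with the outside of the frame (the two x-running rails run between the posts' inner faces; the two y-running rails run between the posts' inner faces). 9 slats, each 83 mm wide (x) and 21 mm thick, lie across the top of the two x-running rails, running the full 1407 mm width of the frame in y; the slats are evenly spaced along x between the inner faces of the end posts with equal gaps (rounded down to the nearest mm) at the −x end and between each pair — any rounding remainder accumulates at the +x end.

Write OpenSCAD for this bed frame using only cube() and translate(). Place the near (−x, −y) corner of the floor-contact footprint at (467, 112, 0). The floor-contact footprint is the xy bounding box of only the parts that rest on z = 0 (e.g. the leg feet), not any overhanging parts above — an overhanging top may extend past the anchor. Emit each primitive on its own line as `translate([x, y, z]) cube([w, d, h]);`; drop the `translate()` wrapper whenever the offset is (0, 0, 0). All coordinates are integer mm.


translate([467, 112, 0]) cube([61, 61, 462]);
translate([467, 1458, 0]) cube([61, 61, 462]);
translate([2362, 112, 0]) cube([61, 61, 462]);
translate([2362, 1458, 0]) cube([61, 61, 462]);
translate([528, 112, 267]) cube([1834, 27, 158]);
translate([528, 1492, 267]) cube([1834, 27, 158]);
translate([467, 173, 267]) cube([27, 1285, 158]);
translate([2396, 173, 267]) cube([27, 1285, 158]);
translate([636, 112, 425]) cube([83, 1407, 21]);
translate([827, 112, 425]) cube([83, 1407, 21]);
translate([1018, 112, 425]) cube([83, 1407, 21]);
translate([1209, 112, 425]) cube([83, 1407, 21]);
translate([1400, 112, 425]) cube([83, 1407, 21]);
translate([1591, 112, 425]) cube([83, 1407, 21]);
translate([1782, 112, 425]) cube([83, 1407, 21]);
translate([1973, 112, 425]) cube([83, 1407, 21]);
translate([2164, 112, 425]) cube([83, 1407, 21]);


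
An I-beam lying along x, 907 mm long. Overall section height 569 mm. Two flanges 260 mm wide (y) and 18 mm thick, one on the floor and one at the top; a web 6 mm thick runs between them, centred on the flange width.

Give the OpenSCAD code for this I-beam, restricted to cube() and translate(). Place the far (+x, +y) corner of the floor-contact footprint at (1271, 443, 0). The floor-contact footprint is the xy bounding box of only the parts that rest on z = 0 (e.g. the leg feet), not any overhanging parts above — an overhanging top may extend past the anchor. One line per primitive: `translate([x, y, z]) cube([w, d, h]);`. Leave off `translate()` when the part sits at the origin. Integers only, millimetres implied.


translate([364, 183, 0]) cube([907, 260, 18]);
translate([364, 310, 18]) cube([907, 6, 533]);
translate([364, 183, 551]) cube([907, 260, 18]);


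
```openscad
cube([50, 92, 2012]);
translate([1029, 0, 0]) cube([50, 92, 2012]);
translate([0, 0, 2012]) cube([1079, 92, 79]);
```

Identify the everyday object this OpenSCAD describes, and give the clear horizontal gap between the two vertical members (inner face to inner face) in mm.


A door frame. The clear opening width is 979 mm.

Two 2012 mm tall posts with a header on top — a door frame. The left jamb is 50 mm wide at x = 0; the right jamb starts at x = 1029. The clear opening is 1029 − 50 = 979 mm.


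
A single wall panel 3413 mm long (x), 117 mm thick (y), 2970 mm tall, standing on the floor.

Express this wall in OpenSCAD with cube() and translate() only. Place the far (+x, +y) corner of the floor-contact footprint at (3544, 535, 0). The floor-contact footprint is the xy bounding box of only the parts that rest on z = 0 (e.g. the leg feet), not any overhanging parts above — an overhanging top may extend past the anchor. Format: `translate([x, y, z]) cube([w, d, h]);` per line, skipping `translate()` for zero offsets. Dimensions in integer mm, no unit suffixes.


translate([131, 418, 0]) cube([3413, 117, 2970]);


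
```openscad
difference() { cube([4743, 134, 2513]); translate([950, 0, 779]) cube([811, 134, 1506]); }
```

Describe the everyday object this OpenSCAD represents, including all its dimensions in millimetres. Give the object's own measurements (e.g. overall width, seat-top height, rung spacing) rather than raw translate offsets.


A wall 4743 mm long (x), 134 mm thick (y), 2513 mm tall, with a rectangular window opening cut through it. The opening is 811 mm wide and 1506 mm tall; its sill is at z = 779 mm and its near (−x) edge is 950 mm from the wall's −x end. The opening passes through the full wall thickness.


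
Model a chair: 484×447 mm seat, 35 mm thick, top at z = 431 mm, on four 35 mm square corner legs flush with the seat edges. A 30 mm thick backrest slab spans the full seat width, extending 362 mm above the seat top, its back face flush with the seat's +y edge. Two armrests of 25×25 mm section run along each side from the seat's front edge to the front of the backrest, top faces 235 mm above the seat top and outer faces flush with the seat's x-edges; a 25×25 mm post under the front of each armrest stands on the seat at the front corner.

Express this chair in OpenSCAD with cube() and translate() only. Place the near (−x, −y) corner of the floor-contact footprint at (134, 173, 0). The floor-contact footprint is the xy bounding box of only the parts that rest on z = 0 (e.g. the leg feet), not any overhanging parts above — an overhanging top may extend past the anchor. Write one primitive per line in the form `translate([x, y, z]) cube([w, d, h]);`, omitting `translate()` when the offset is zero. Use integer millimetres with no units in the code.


translate([134, 173, 396]) cube([484, 447, 35]);
translate([134, 173, 0]) cube([35, 35, 396]);
translate([583, 173, 0]) cube([35, 35, 396]);
translate([134, 585, 0]) cube([35, 35, 396]);
translate([583, 585, 0]) cube([35, 35, 396]);
translate([134, 590, 431]) cube([484, 30, 362]);
translate([134, 173, 641]) cube([25, 417, 25]);
translate([593, 173, 641]) cube([25, 417, 25]);
translate([134, 173, 431]) cube([25, 25, 210]);
translate([593, 173, 431]) cube([25, 25, 210]);


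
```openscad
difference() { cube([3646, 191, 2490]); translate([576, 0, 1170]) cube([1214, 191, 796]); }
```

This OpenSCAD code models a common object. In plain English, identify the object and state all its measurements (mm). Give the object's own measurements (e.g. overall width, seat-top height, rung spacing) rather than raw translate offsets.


A wall 3646 mm long (x), 191 mm thick (y), 2490 mm tall, with a rectangular window opening cut through it. The opening is 1214 mm wide and 796 mm tall; its sill is at z = 1170 mm and its near (−x) edge is 576 mm from the wall's −x end. The opening passes through the full wall thickness.


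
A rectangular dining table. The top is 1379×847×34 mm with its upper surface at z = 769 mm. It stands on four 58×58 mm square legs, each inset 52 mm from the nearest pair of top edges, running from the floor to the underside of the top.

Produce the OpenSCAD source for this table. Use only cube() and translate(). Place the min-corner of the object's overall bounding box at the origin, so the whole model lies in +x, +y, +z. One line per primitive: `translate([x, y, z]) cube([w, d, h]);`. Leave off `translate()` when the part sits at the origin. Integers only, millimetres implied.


// leg_h = 769 - 34 = 735
translate([0, 0, 735]) cube([1379, 847, 34]);
translate([52, 52, 0]) cube([58, 58, 735]);
translate([1269, 52, 0]) cube([58, 58, 735]);
translate([52, 737, 0]) cube([58, 58, 735]);
translate([1269, 737, 0]) cube([58, 58, 735]);


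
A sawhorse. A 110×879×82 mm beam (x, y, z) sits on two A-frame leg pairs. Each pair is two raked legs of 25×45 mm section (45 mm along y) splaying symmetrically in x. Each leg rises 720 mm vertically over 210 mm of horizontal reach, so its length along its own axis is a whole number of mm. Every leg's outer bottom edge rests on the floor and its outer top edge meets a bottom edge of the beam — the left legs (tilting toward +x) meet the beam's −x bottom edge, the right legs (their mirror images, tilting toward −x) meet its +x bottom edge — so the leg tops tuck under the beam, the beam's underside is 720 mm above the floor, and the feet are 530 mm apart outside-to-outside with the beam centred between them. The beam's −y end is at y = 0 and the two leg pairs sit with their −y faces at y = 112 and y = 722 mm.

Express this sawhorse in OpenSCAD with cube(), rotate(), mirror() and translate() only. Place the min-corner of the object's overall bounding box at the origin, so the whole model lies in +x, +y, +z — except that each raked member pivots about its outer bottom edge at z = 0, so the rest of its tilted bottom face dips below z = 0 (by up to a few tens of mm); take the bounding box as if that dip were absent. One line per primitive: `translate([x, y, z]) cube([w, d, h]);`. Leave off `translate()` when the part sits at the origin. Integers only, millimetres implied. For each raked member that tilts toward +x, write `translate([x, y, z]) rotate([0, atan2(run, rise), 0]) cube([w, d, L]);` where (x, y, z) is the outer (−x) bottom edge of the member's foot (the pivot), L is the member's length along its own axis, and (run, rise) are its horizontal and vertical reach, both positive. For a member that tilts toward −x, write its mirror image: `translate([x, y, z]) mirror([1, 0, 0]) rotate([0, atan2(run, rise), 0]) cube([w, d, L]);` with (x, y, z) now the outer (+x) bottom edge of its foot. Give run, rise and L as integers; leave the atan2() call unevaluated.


translate([210, 0, 720]) cube([110, 879, 82]);
translate([0, 112, 0]) rotate([0, atan2(210, 720), 0]) cube([25, 45, 750]);
translate([530, 112, 0]) mirror([1, 0, 0]) rotate([0, atan2(210, 720), 0]) cube([25, 45, 750]);
translate([0, 722, 0]) rotate([0, atan2(210, 720), 0]) cube([25, 45, 750]);
translate([530, 722, 0]) mirror([1, 0, 0]) rotate([0, atan2(210, 720), 0]) cube([25, 45, 750]);


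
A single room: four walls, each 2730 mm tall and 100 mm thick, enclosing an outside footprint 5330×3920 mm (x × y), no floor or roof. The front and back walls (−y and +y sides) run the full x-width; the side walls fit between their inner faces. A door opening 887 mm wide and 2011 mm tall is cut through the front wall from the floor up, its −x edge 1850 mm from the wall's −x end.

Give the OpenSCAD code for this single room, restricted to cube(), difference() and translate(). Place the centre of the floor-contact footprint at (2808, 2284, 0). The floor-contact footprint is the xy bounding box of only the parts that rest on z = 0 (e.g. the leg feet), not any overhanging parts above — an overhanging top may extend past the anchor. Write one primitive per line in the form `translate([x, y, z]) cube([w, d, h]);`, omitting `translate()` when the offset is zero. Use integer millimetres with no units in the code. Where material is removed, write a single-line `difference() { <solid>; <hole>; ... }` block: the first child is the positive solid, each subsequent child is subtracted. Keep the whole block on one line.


difference() { translate([143, 324, 0]) cube([5330, 100, 2730]); translate([1993, 324, 0]) cube([887, 100, 2011]); }
translate([143, 4144, 0]) cube([5330, 100, 2730]);
translate([143, 424, 0]) cube([100, 3720, 2730]);
translate([5373, 424, 0]) cube([100, 3720, 2730]);


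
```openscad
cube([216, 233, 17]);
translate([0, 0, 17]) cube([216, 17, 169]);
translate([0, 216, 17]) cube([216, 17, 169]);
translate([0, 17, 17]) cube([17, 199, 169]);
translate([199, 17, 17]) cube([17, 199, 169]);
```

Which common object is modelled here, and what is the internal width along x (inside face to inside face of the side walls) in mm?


An open box. The internal width is 182 mm.

A 216×233 base slab with four walls standing on it — an open box. The base is 216 mm wide and the walls are 17 mm thick, so the internal width is 216 − 2 × 17 = 182 mm.


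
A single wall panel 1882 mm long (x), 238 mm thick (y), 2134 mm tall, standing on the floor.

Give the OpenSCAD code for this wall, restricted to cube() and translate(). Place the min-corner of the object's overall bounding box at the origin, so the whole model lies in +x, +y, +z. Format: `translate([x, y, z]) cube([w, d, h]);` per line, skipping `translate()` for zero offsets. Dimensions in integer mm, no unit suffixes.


cube([1882, 238, 2134]);


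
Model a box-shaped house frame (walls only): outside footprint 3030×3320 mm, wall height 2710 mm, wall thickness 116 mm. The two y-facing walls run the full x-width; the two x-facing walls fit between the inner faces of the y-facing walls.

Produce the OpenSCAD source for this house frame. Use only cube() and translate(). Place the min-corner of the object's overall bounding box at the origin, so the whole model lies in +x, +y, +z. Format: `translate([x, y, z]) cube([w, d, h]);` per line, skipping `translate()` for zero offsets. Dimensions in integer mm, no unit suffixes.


cube([3030, 116, 2710]);
translate([0, 3204, 0]) cube([3030, 116, 2710]);
translate([0, 116, 0]) cube([116, 3088, 2710]);
translate([2914, 116, 0]) cube([116, 3088, 2710]);


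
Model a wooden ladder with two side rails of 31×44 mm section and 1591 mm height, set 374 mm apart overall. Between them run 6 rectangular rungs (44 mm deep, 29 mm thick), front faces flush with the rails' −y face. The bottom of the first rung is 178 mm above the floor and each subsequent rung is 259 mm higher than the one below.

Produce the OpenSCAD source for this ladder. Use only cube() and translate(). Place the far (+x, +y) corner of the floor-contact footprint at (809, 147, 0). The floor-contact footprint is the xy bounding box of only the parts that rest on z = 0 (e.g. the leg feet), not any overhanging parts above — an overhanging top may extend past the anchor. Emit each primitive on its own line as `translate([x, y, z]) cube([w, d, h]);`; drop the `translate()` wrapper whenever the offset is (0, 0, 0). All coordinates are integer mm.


translate([435, 103, 0]) cube([31, 44, 1591]);
translate([778, 103, 0]) cube([31, 44, 1591]);
translate([466, 103, 178]) cube([312, 44, 29]);
translate([466, 103, 437]) cube([312, 44, 29]);
translate([466, 103, 696]) cube([312, 44, 29]);
translate([466, 103, 955]) cube([312, 44, 29]);
translate([466, 103, 1214]) cube([312, 44, 29]);
translate([466, 103, 1473]) cube([312, 44, 29]);


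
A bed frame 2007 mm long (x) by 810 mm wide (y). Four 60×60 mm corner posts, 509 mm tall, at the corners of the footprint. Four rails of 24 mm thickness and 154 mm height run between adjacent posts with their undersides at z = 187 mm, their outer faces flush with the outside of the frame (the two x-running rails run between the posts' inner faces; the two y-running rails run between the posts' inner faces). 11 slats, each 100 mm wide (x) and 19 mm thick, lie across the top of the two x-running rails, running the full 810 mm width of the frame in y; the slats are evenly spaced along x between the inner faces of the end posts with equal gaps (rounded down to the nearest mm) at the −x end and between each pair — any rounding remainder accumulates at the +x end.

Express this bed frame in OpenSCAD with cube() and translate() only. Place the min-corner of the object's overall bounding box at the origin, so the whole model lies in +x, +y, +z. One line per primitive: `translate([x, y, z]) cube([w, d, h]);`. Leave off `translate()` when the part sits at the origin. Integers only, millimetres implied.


// slat z = rail_z + rail_h = 187 + 154 = 341
// slat gap = ⌊(1887 − 11·100) / 12⌋ = 65
cube([60, 60, 509]);
translate([0, 750, 0]) cube([60, 60, 509]);
translate([1947, 0, 0]) cube([60, 60, 509]);
translate([1947, 750, 0]) cube([60, 60, 509]);
translate([60, 0, 187]) cube([1887, 24, 154]);
translate([60, 786, 187]) cube([1887, 24, 154]);
translate([0, 60, 187]) cube([24, 690, 154]);
translate([1983, 60, 187]) cube([24, 690, 154]);
translate([125, 0, 341]) cube([100, 810, 19]);
translate([290, 0, 341]) cube([100, 810, 19]);
translate([455, 0, 341]) cube([100, 810, 19]);
translate([620, 0, 341]) cube([100, 810, 19]);
translate([785, 0, 341]) cube([100, 810, 19]);
translate([950, 0, 341]) cube([100, 810, 19]);
translate([1115, 0, 341]) cube([100, 810, 19]);
translate([1280, 0, 341]) cube([100, 810, 19]);
translate([1445, 0, 341]) cube([100, 810, 19]);
translate([1610, 0, 341]) cube([100, 810, 19]);
translate([1775, 0, 341]) cube([100, 810, 19]);


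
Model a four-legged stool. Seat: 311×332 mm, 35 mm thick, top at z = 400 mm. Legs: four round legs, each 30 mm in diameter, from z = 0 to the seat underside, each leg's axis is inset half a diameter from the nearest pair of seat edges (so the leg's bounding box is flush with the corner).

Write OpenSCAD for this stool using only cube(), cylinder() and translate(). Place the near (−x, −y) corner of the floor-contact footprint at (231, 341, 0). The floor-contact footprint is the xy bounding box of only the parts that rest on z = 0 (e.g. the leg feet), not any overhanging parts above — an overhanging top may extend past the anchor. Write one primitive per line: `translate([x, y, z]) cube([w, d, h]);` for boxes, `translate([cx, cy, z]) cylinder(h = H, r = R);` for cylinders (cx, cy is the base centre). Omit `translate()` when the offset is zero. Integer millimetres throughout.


// leg_h = 400 - 35 = 365
translate([231, 341, 365]) cube([311, 332, 35]);
translate([246, 356, 0]) cylinder(h = 365, r = 15);
translate([527, 356, 0]) cylinder(h = 365, r = 15);
translate([246, 658, 0]) cylinder(h = 365, r = 15);
translate([527, 658, 0]) cylinder(h = 365, r = 15);


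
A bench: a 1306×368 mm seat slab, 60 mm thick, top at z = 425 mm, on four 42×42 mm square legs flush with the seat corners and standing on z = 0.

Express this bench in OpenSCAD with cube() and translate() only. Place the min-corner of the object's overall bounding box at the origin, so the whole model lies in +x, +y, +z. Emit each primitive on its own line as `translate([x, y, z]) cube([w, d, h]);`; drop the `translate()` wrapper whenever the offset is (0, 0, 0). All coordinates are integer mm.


translate([0, 0, 365]) cube([1306, 368, 60]);
cube([42, 42, 365]);
translate([0, 326, 0]) cube([42, 42, 365]);
translate([1264, 0, 0]) cube([42, 42, 365]);
translate([1264, 326, 0]) cube([42, 42, 365]);


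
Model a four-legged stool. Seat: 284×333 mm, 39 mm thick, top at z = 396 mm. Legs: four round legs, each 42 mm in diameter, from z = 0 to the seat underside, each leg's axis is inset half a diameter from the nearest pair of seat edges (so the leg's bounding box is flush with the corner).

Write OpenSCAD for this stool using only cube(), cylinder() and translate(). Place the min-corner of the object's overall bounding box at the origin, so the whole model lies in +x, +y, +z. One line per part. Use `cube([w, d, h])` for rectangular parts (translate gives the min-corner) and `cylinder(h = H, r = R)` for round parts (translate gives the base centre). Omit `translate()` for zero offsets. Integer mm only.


translate([0, 0, 357]) cube([284, 333, 39]);
translate([21, 21, 0]) cylinder(h = 357, r = 21);
translate([263, 21, 0]) cylinder(h = 357, r = 21);
translate([21, 312, 0]) cylinder(h = 357, r = 21);
translate([263, 312, 0]) cylinder(h = 357, r = 21);


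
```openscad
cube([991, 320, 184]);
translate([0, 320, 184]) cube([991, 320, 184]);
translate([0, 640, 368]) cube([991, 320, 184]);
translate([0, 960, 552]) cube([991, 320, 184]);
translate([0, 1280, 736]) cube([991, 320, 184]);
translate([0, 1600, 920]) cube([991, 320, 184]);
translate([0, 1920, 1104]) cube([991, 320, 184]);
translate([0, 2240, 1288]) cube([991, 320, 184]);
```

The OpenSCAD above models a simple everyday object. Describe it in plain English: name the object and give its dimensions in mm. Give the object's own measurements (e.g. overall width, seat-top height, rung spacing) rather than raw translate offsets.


A straight staircase of 8 solid steps. Each step is 991 mm wide (x), 320 mm deep (y, the going) and 184 mm tall (the rise). The first step rests on the floor; each subsequent step sits one going further in +y and one rise higher in +z, directly behind and above the previous step with no overlap.


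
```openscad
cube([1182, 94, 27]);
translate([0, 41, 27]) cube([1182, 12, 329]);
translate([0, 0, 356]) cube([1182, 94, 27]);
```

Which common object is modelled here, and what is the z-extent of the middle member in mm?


An I-beam. The web height is 329 mm.

Two wide flanges with a thin centred web — an I-beam. Overall 383 mm minus two 27 mm flanges gives a web of 383 − 2·27 = 329 mm.


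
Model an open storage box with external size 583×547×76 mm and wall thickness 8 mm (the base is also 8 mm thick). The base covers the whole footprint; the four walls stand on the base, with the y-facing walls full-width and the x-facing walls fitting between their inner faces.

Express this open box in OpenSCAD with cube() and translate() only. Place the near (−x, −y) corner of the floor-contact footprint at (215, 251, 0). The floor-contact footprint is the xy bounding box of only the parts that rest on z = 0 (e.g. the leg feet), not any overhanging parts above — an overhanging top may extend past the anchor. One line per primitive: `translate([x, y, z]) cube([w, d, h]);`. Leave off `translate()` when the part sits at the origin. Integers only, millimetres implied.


translate([215, 251, 0]) cube([583, 547, 8]);
translate([215, 251, 8]) cube([583, 8, 68]);
translate([215, 790, 8]) cube([583, 8, 68]);
translate([215, 259, 8]) cube([8, 531, 68]);
translate([790, 259, 8]) cube([8, 531, 68]);


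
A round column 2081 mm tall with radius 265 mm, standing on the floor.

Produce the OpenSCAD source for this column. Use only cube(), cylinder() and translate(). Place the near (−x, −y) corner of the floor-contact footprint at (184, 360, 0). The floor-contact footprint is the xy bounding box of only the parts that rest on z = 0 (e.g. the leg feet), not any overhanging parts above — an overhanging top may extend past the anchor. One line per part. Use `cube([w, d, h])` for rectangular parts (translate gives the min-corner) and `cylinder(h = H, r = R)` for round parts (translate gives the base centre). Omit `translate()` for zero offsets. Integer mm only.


translate([449, 625, 0]) cylinder(h = 2081, r = 265);
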